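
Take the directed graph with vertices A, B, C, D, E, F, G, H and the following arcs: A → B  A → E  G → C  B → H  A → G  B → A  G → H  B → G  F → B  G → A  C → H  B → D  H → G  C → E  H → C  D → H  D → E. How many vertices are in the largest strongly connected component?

6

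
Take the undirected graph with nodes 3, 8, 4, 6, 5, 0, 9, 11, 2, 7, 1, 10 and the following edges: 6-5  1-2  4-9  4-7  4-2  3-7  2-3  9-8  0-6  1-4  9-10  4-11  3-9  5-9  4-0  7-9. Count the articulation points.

2

Removing 4 increases the component count from 1 to 2, so 4 is a cut vertex.
Removing 9 increases the component count from 1 to 3, so 9 is a cut vertex.
By contrast removing 8 leaves 1 component; it is not a cut vertex. No other vertex is a cut vertex either.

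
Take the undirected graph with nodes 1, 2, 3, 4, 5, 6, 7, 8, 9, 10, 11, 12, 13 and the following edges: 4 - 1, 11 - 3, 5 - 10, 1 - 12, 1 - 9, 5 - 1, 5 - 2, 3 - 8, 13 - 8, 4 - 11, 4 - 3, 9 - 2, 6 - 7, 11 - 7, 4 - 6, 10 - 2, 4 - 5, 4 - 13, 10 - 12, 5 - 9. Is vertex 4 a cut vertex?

Yes

Deleting 4 raises the number of components from 1 to 2, so 4 is a cut vertex.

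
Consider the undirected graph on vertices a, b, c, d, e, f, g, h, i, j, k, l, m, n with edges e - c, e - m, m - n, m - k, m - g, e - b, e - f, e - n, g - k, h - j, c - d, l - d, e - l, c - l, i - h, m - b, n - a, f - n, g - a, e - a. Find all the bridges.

h-i, h-j

The edges on the cycle e-m-b-e are not bridges since each lies on that cycle.
But removing h - j disconnects h from j; removing i - h disconnects i from h — these are bridges.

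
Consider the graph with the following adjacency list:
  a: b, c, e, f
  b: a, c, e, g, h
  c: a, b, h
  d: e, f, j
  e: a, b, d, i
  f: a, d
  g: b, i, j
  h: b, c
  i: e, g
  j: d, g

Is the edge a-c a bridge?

After removing a-c, the path a-b-c still connects them, so the edge is not a bridge.

No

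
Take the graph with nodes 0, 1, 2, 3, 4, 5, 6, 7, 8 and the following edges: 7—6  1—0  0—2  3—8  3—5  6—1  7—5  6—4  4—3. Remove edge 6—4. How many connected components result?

1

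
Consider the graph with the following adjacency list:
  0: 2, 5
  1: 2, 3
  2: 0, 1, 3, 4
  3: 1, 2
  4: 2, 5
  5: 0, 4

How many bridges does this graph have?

The edges on the cycle 2-0-5-4-2 are not bridges since each lies on that cycle.
Every edge lies on some cycle, so there are no bridges.

0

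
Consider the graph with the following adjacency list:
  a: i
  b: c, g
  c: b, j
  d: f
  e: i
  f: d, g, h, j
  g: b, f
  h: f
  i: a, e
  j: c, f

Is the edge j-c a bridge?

After removing j-c, the path j-f-g-b-c still connects them, so the edge is not a bridge.

No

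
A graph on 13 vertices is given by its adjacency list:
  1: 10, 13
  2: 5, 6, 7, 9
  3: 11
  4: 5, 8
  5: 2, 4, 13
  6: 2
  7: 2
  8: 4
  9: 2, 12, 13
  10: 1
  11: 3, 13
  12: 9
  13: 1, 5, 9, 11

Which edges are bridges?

1-10, 1-13, 11-13, 11-3, 12-9, 2-6, 2-7, 4-5, 4-8

The edges on the cycle 2-9-13-5-2 are not bridges since each lies on that cycle.
But removing 5-4 disconnects 5 from 4; removing 11-13 disconnects 11 from 13; removing 10-1 disconnects 10 from 1; removing 4-8 disconnects 4 from 8 — these are bridges.
In total 9 edges are bridges.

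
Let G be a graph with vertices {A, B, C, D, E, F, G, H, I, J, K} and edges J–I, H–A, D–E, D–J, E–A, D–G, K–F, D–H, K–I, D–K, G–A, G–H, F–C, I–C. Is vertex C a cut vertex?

Deleting C leaves 2 components (was 2), so C is not a cut vertex.

No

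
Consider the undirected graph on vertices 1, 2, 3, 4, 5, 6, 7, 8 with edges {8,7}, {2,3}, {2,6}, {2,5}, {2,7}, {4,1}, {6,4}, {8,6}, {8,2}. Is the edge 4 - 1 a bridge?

Yes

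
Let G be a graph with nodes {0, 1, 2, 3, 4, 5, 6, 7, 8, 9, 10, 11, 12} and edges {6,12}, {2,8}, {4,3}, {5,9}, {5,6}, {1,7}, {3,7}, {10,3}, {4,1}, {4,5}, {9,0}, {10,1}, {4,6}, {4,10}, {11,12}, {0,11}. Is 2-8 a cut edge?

Removing 2-8 leaves no path between 2 and 8: the component count goes from 2 to 3. So it is a bridge.

Yes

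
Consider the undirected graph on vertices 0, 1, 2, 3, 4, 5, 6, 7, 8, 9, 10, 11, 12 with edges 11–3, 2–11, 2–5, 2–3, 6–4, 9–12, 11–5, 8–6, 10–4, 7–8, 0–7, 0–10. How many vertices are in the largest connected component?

1 is isolated — a component by itself.
Starting from 9 we can reach 9, 12. That is one component of size 2.
Starting from 2 we can reach 2, 3, 5, 11. That is one component of size 4.
Starting from 0 we can reach 0, 4, 6, 7, 8, 10. That is one component of size 6.
The largest has 6 vertices.

6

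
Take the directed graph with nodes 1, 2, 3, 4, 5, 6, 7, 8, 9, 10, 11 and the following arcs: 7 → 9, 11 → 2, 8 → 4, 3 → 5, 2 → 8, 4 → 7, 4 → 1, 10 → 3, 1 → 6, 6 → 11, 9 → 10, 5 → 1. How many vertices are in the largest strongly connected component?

11

{1, 2, 3, 4, 5, 6, 7, 8, 9, 10, 11} are all mutually reachable — one SCC of size 11.
The largest has 11 vertices.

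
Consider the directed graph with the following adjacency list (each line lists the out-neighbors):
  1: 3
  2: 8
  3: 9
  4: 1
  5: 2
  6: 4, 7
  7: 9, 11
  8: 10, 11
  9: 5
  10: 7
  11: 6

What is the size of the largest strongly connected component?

11

{1, 2, 3, 4, 5, 6, 7, 8, 9, 10, 11} are all mutually reachable — one SCC of size 11.
The largest has 11 vertices.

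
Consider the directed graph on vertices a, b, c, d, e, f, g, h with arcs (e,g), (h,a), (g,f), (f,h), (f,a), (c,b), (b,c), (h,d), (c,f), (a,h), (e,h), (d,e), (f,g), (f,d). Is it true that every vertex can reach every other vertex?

There is no directed path from g to c, so the graph is not strongly connected.

No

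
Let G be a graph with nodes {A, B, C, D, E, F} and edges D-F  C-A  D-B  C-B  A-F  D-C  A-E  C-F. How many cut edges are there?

The edges on the cycle D-C-A-F-D are not bridges since each lies on that cycle.
But removing A-E disconnects A from E — this is a bridge.

1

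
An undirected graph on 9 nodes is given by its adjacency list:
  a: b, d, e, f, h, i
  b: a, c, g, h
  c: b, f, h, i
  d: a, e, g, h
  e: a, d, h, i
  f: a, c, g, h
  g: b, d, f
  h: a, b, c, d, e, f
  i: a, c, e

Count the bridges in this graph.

0

The edges on the cycle d-a-f-c-h-d are not bridges since each lies on that cycle.
Every edge lies on some cycle, so there are no bridges.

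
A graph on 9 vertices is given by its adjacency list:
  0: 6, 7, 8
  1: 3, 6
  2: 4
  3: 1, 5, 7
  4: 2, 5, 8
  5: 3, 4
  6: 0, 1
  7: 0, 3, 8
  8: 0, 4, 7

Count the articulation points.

Removing 4 increases the component count from 1 to 2, so 4 is a cut vertex.
By contrast removing 7 leaves 1 component; it is not a cut vertex. No other vertex is a cut vertex either.

1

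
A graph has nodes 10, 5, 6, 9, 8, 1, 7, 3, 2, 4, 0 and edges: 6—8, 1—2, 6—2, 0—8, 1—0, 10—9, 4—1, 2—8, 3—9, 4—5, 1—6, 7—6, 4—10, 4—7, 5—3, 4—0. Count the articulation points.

1

Removing 4 increases the component count from 1 to 2, so 4 is a cut vertex.
By contrast removing 2 leaves 1 component; it is not a cut vertex. No other vertex is a cut vertex either.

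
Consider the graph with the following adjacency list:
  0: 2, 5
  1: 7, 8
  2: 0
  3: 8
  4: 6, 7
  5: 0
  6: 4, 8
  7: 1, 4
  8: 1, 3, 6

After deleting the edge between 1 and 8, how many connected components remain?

2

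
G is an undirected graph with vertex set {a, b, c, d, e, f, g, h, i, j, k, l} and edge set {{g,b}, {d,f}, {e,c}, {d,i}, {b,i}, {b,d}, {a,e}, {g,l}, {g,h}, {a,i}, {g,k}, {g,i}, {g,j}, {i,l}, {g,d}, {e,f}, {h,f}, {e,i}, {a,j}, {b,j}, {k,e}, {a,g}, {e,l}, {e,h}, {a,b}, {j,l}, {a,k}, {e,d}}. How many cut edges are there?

1

The edges on the cycle e-h-f-d-e are not bridges since each lies on that cycle.
But removing c—e disconnects c from e — this is a bridge.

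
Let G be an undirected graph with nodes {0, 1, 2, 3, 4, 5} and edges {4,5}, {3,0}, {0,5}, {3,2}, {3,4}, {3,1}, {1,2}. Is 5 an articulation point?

Deleting 5 leaves 1 component (was 1) (its neighbors 0, 4 remain connected to each other), so 5 is not a cut vertex.

No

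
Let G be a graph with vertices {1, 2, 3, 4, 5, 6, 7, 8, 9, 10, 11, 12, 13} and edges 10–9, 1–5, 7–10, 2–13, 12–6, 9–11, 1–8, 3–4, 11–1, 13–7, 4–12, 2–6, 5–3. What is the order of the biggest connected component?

13

Starting from 1 we can reach 1, 2, 3, 4, 5, 6, 7, 8, 9, 10, 11, 12, 13. That is one component of size 13.
The largest has 13 vertices.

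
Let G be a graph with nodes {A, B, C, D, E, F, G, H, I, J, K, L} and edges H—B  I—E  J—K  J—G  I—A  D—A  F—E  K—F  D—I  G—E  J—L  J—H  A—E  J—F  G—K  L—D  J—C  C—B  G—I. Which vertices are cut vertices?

Removing J increases the component count from 1 to 2, so J is a cut vertex.
By contrast removing A leaves 1 component; it is not a cut vertex. No other vertex is a cut vertex either.

J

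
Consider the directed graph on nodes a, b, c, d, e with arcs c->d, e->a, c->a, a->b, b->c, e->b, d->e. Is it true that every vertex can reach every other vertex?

From a we can reach every vertex (a, b, c, d, e), and every vertex can reach a (a, b, c, d, e). So the whole graph is one strongly connected component.

Yes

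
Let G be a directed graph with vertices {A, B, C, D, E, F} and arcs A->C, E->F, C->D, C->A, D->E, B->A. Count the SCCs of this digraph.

5

{A, C} are all mutually reachable — one SCC of size 2.
{B} is an SCC by itself.
{E} is an SCC by itself.
{D} is an SCC by itself.
{F} is an SCC by itself.
That gives 5 strongly connected components.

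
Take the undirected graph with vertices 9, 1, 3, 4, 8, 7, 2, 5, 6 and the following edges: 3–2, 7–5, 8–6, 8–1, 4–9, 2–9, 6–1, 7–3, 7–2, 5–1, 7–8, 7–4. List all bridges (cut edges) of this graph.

none

The edges on the cycle 7-3-2-7 are not bridges since each lies on that cycle.
Every edge lies on some cycle, so there are no bridges.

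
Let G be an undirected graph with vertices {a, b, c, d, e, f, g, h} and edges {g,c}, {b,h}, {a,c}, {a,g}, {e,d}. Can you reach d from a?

No

The component containing a is {a, c, g}, and d is not in it.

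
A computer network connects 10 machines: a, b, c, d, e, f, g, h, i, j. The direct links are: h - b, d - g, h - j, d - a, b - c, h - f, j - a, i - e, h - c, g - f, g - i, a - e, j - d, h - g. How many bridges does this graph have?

The edges on the cycle h-b-c-h are not bridges since each lies on that cycle.
Every edge lies on some cycle, so there are no bridges.

0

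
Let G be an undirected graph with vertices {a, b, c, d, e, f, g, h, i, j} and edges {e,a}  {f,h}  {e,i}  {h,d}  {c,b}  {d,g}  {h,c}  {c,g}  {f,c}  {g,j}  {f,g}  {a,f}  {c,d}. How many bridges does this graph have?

5

The edges on the cycle f-h-c-f are not bridges since each lies on that cycle.
But removing i—e disconnects i from e; removing b—c disconnects b from c; removing f—a disconnects f from a; removing a—e disconnects a from e — these are bridges.
In total 5 edges are bridges.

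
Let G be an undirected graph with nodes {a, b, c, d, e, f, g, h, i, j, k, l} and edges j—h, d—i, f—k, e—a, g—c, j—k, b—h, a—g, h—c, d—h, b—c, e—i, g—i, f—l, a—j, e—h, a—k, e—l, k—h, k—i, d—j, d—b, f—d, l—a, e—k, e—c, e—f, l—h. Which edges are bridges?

none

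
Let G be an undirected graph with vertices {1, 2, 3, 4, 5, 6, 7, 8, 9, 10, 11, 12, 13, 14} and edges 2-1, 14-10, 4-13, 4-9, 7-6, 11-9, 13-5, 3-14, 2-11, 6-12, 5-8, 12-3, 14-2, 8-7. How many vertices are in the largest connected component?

Starting from 1 we can reach 1, 2, 3, 4, 5, 6, 7, 8, 9, 10, 11, 12, 13, 14. That is one component of size 14.
The largest has 14 vertices.

14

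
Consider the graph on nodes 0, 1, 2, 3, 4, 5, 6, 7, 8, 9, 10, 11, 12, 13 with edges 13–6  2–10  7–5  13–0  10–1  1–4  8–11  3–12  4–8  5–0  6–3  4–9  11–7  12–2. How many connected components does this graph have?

Starting from 0 we can reach 0, 1, 2, 3, 4, 5, 6, 7, 8, 9, 10, 11, 12, 13. That is one component of size 14.
Total: 1 component.

1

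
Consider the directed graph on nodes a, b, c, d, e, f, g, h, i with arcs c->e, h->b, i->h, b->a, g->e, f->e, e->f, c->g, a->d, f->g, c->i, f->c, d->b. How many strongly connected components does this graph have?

{c, e, f, g} are all mutually reachable — one SCC of size 4.
{a, b, d} are all mutually reachable — one SCC of size 3.
{h} is an SCC by itself.
{i} is an SCC by itself.
That gives 4 strongly connected components.

4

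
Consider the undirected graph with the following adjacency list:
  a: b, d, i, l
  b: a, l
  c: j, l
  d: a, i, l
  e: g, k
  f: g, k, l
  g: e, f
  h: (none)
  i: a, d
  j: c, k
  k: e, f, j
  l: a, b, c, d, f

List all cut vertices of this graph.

Removing l increases the component count from 2 to 3, so l is a cut vertex.
By contrast removing f leaves 2 components; it is not a cut vertex. No other vertex is a cut vertex either.

l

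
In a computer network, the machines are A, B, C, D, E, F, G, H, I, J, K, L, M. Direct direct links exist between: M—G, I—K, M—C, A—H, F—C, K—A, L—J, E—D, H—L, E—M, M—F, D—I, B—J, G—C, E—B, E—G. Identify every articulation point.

Removing E increases the component count from 1 to 2, so E is a cut vertex.
By contrast removing M leaves 1 component; it is not a cut vertex. No other vertex is a cut vertex either.

E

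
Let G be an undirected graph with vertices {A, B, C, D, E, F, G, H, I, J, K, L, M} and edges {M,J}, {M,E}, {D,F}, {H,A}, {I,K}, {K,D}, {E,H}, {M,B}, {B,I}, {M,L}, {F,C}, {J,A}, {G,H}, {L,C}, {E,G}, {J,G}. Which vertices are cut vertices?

Removing M increases the component count from 1 to 2, so M is a cut vertex.
By contrast removing H leaves 1 component; it is not a cut vertex. No other vertex is a cut vertex either.

M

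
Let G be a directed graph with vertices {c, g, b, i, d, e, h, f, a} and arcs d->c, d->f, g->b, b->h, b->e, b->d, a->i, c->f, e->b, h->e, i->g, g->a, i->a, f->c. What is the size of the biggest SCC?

3

{a, g, i} are all mutually reachable — one SCC of size 3.
{b, e, h} are all mutually reachable — one SCC of size 3.
{c, f} are all mutually reachable — one SCC of size 2.
{d} is an SCC by itself.
The largest has 3 vertices.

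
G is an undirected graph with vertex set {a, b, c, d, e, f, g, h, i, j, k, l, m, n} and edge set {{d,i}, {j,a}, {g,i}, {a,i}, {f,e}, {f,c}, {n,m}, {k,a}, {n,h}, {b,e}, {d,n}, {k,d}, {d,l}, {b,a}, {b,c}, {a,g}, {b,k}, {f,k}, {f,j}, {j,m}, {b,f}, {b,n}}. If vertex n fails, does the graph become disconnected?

Yes

Deleting n raises the number of components from 1 to 2, so n is a cut vertex.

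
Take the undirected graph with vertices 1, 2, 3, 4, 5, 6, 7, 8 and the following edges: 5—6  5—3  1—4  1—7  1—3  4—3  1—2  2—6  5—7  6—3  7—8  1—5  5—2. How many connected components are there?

1

Starting from 1 we can reach 1, 2, 3, 4, 5, 6, 7, 8. That is one component of size 8.
Total: 1 component.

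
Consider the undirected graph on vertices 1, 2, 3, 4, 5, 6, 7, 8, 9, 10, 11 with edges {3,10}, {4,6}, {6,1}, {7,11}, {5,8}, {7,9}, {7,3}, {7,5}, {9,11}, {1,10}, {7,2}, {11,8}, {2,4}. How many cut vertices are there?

1

Removing 7 increases the component count from 1 to 2, so 7 is a cut vertex.
By contrast removing 10 leaves 1 component; it is not a cut vertex. No other vertex is a cut vertex either.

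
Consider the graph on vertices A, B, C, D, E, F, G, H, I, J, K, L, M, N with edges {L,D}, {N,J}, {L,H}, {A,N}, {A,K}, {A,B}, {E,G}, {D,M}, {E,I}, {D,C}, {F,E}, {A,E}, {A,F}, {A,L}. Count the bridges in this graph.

11

The edges on the cycle A-F-E-A are not bridges since each lies on that cycle.
But removing A - N disconnects A from N; removing E - I disconnects E from I; removing A - L disconnects A from L; removing A - B disconnects A from B — these are bridges.
In total 11 edges are bridges.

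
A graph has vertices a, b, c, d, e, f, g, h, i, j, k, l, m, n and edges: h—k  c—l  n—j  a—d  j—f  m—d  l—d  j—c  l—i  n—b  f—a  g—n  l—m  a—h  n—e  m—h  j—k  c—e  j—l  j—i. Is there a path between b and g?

From b we can reach a, b, c, d, e, f, g, h, i, j, k, l, m, n, which includes g.

Yes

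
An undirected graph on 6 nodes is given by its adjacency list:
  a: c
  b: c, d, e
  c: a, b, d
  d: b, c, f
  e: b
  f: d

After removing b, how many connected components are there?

2

With b gone, the remaining components are: {e}; {a, c, d, f}.
That is 2 components.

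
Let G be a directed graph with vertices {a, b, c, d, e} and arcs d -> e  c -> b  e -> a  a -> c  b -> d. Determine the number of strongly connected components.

1

{a, b, c, d, e} are all mutually reachable — one SCC of size 5.
That gives 1 strongly connected component.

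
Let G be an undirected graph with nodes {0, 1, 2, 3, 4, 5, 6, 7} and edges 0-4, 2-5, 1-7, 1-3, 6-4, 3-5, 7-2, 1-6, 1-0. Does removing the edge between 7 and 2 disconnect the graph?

No

After removing 7-2, the path 7-1-3-5-2 still connects them, so the edge is not a bridge.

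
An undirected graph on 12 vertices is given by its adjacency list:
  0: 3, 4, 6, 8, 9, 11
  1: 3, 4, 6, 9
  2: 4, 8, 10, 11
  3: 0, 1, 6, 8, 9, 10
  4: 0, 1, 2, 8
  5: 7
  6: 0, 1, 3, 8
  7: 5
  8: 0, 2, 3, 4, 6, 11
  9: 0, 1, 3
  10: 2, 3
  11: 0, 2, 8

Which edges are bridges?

The edges on the cycle 4-0-8-11-2-4 are not bridges since each lies on that cycle.
But removing 5-7 disconnects 5 from 7 — this is a bridge.

5-7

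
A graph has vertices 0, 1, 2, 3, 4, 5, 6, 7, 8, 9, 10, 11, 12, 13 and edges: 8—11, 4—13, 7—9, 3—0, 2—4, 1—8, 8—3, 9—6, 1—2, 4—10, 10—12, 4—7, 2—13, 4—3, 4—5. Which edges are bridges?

0-3, 10-12, 10-4, 11-8, 4-5, 4-7, 6-9, 7-9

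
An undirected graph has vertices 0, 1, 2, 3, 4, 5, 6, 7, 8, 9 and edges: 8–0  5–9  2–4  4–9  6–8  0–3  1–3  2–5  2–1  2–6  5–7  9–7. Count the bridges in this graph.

0

The edges on the cycle 2-4-9-7-5-2 are not bridges since each lies on that cycle.
Every edge lies on some cycle, so there are no bridges.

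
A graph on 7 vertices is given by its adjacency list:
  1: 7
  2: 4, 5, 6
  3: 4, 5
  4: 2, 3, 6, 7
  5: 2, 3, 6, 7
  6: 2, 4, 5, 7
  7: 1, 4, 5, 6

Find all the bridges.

The edges on the cycle 5-3-4-2-5 are not bridges since each lies on that cycle.
But removing 7-1 disconnects 7 from 1 — this is a bridge.

1-7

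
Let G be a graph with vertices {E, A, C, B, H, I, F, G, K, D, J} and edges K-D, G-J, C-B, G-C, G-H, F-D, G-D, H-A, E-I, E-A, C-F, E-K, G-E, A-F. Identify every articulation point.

Removing C increases the component count from 1 to 2, so C is a cut vertex.
Removing E increases the component count from 1 to 2, so E is a cut vertex.
Removing G increases the component count from 1 to 2, so G is a cut vertex.
By contrast removing I leaves 1 component; it is not a cut vertex. No other vertex is a cut vertex either.

C, E, G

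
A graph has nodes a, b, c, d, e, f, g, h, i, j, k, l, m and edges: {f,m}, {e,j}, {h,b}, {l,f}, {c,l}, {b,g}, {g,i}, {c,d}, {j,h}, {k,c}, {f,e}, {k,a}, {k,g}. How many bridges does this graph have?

The edges on the cycle k-c-l-f-e-j-h-b-g-k are not bridges since each lies on that cycle.
But removing c–d disconnects c from d; removing f–m disconnects f from m; removing g–i disconnects g from i; removing k–a disconnects k from a — these are bridges.
That makes 4 bridges.

4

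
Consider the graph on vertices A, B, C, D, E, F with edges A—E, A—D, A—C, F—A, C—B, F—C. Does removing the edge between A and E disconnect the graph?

Removing A—E leaves no path between A and E: the component count goes from 1 to 2. So it is a bridge.

Yes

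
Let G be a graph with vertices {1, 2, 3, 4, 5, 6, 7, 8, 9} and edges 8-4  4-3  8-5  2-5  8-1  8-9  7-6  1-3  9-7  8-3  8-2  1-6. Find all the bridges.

none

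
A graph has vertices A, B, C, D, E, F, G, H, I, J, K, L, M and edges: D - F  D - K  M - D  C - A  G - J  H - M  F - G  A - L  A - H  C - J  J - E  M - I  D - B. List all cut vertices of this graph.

Removing A increases the component count from 1 to 2, so A is a cut vertex.
Removing D increases the component count from 1 to 3, so D is a cut vertex.
Removing J increases the component count from 1 to 2, so J is a cut vertex.
Likewise M is a cut vertex.
By contrast removing L leaves 1 component; it is not a cut vertex. No other vertex is a cut vertex either.

A, D, J, M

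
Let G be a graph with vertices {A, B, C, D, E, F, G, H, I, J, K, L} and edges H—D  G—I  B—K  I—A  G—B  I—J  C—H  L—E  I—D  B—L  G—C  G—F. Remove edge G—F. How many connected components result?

2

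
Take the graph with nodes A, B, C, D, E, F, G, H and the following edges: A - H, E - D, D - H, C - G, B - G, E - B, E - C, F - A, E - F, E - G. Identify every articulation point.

Removing E increases the component count from 1 to 2, so E is a cut vertex.
By contrast removing F leaves 1 component; it is not a cut vertex. No other vertex is a cut vertex either.

E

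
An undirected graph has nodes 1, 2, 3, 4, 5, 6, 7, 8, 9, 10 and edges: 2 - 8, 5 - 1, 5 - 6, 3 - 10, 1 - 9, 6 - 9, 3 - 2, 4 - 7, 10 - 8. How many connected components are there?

Starting from 4 we can reach 4, 7. That is one component of size 2.
Starting from 2 we can reach 2, 3, 8, 10. That is one component of size 4.
Starting from 1 we can reach 1, 5, 6, 9. That is one component of size 4.
Total: 3 components.

3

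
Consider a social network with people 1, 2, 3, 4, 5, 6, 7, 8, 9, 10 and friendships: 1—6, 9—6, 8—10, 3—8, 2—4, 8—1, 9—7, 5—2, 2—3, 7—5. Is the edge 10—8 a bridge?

Removing 10—8 leaves no path between 10 and 8: the component count goes from 1 to 2. So it is a bridge.

Yes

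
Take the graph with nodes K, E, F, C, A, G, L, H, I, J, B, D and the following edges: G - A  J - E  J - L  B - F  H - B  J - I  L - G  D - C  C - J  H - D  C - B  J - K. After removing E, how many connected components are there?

1

With E gone, the remaining components are: {A, B, C, D, F, G, H, I, J, K, L}.
That is 1 component.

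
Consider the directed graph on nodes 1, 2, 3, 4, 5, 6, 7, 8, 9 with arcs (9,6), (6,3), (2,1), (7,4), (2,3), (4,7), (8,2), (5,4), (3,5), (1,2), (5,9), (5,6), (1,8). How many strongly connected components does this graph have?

{3, 5, 6, 9} are all mutually reachable — one SCC of size 4.
{1, 2, 8} are all mutually reachable — one SCC of size 3.
{4, 7} are all mutually reachable — one SCC of size 2.
That gives 3 strongly connected components.

3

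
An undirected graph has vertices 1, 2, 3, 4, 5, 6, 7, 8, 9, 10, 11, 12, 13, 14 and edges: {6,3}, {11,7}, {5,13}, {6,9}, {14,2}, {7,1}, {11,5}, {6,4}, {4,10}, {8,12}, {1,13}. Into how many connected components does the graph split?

Starting from 2 we can reach 2, 14. That is one component of size 2.
Starting from 8 we can reach 8, 12. That is one component of size 2.
Starting from 1 we can reach 1, 5, 7, 11, 13. That is one component of size 5.
Starting from 3 we can reach 3, 4, 6, 9, 10. That is one component of size 5.
Total: 4 components.

4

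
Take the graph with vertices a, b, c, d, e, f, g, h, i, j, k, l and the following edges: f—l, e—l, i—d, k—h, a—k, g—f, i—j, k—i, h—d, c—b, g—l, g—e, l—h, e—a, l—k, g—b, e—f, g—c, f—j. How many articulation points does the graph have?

1

Removing g increases the component count from 1 to 2, so g is a cut vertex.
By contrast removing a leaves 1 component; it is not a cut vertex. No other vertex is a cut vertex either.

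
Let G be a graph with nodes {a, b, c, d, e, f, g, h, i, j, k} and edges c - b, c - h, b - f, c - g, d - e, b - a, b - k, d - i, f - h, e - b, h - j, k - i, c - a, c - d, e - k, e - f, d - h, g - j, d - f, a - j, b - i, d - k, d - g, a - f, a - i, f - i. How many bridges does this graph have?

The edges on the cycle c-d-e-k-i-a-c are not bridges since each lies on that cycle.
Every edge lies on some cycle, so there are no bridges.

0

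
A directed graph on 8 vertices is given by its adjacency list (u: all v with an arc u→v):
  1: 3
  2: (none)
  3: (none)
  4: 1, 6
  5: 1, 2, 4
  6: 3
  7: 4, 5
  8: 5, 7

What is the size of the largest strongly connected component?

{8} is an SCC by itself.
{3} is an SCC by itself.
{6} is an SCC by itself.
{4} is an SCC by itself.
{7} is an SCC by itself.
(and 3 more singleton SCCs)
The largest has 1 vertex.

1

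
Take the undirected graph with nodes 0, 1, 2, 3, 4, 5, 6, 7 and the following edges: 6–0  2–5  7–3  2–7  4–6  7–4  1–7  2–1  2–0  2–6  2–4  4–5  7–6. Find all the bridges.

The edges on the cycle 2-1-7-2 are not bridges since each lies on that cycle.
But removing 7–3 disconnects 7 from 3 — this is a bridge.

3-7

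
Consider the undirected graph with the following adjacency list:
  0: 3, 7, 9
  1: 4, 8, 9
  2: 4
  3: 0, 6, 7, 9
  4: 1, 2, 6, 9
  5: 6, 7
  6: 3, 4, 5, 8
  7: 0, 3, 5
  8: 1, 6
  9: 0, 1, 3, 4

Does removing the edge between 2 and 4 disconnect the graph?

Removing 2-4 leaves no path between 2 and 4: the component count goes from 1 to 2. So it is a bridge.

Yes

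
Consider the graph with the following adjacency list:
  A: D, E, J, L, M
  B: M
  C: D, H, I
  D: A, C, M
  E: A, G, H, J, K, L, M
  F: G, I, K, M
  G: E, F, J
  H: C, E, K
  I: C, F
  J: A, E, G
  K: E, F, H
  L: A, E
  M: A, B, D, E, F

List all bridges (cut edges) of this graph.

The edges on the cycle A-M-D-A are not bridges since each lies on that cycle.
But removing M-B disconnects M from B — this is a bridge.

B-M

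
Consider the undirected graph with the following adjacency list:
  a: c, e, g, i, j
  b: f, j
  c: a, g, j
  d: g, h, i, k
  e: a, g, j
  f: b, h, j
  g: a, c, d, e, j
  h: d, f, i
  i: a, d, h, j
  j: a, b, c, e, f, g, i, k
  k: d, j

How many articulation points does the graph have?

Removing f, for instance, still leaves 1 component. No single vertex removal increases the component count — the graph has no articulation points.

0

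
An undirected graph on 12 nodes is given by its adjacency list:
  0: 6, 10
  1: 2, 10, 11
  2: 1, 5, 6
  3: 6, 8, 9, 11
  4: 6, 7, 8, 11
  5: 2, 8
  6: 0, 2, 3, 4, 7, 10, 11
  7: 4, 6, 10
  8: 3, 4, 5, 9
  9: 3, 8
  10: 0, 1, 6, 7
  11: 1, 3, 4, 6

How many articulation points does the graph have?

Removing 11, for instance, still leaves 1 component. No single vertex removal increases the component count — the graph has no articulation points.

0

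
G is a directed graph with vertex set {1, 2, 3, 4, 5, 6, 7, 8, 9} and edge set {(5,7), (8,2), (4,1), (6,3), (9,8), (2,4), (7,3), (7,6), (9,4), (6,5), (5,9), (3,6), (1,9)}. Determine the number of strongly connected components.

2

{1, 2, 4, 8, 9} are all mutually reachable — one SCC of size 5.
{3, 5, 6, 7} are all mutually reachable — one SCC of size 4.
That gives 2 strongly connected components.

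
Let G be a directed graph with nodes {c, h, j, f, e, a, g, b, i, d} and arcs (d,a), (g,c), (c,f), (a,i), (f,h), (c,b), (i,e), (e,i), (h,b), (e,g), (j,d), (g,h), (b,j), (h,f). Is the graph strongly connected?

From g we can reach every vertex (a, b, c, d, e, f, g, h, i, j), and every vertex can reach g (a, b, c, d, e, f, g, h, i, j). So the whole graph is one strongly connected component.

Yes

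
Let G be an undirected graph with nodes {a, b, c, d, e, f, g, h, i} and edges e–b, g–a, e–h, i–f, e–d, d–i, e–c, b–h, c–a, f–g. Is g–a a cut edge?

After removing g–a, the path g-f-i-d-e-c-a still connects them, so the edge is not a bridge.

No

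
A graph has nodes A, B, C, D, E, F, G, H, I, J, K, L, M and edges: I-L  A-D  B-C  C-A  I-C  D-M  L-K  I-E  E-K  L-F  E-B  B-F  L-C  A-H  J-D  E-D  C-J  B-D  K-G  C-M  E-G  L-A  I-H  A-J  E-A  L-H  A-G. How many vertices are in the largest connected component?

13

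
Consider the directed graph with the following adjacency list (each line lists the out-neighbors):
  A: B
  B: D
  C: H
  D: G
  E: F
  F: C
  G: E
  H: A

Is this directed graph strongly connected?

From D we can reach every vertex (A, B, C, D, E, F, G, H), and every vertex can reach D (A, B, C, D, E, F, G, H). So the whole graph is one strongly connected component.

Yes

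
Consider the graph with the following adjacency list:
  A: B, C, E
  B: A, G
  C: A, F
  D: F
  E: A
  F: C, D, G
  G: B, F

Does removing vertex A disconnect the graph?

Yes

Deleting A raises the number of components from 1 to 2, so A is a cut vertex.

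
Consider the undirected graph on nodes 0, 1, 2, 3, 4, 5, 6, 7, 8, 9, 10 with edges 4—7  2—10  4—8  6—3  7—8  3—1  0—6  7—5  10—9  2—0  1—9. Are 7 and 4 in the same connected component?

From 7 we can reach 4, 5, 7, 8, which includes 4.

Yes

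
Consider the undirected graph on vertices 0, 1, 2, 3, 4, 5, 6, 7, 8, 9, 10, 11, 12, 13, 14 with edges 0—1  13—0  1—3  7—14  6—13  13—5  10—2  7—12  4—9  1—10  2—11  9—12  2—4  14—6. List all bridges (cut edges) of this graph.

1-3, 11-2, 13-5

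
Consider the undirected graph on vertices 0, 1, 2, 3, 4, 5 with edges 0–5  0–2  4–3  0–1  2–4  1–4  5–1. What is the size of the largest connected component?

Starting from 0 we can reach 0, 1, 2, 3, 4, 5. That is one component of size 6.
The largest has 6 vertices.

6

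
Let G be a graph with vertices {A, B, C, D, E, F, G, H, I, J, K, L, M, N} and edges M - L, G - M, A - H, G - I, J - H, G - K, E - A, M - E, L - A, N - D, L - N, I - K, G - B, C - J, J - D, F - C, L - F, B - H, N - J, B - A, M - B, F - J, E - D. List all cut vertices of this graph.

Removing G increases the component count from 1 to 2, so G is a cut vertex.
By contrast removing J leaves 1 component; it is not a cut vertex. No other vertex is a cut vertex either.

G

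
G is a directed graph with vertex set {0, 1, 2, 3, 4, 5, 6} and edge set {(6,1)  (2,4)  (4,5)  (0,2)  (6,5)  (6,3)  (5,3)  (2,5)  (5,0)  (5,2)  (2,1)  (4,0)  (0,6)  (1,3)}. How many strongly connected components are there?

3

{0, 2, 4, 5, 6} are all mutually reachable — one SCC of size 5.
{1} is an SCC by itself.
{3} is an SCC by itself.
That gives 3 strongly connected components.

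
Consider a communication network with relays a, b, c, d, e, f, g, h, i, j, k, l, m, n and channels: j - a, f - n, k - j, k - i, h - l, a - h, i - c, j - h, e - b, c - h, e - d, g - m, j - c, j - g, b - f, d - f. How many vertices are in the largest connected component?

9

Starting from b we can reach b, d, e, f, n. That is one component of size 5.
Starting from a we can reach a, c, g, h, i, j, k, l, m. That is one component of size 9.
The largest has 9 vertices.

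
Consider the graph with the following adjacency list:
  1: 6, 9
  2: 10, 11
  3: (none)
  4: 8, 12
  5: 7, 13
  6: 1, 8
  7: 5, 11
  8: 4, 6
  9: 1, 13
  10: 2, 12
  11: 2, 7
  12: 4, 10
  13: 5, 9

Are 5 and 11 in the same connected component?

Yes

From 5 we can reach 1, 2, 4, 5, 6, 7, 8, 9, 10, 11, 12, 13, which includes 11.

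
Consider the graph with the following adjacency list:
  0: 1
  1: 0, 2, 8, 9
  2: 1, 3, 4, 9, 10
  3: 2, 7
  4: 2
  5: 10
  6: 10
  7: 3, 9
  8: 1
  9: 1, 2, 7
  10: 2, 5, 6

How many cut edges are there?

6

The edges on the cycle 9-1-2-9 are not bridges since each lies on that cycle.
But removing 2-4 disconnects 2 from 4; removing 10-2 disconnects 10 from 2; removing 10-5 disconnects 10 from 5; removing 8-1 disconnects 8 from 1 — these are bridges.
In total 6 edges are bridges.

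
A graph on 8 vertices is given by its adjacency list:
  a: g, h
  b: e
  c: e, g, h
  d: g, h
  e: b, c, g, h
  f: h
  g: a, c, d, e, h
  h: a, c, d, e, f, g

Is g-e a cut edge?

After removing g-e, the path g-h-e still connects them, so the edge is not a bridge.

No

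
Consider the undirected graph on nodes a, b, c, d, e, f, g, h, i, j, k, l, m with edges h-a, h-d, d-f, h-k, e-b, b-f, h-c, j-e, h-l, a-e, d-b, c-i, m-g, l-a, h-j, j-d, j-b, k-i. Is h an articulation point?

Yes

Deleting h raises the number of components from 2 to 3, so h is a cut vertex.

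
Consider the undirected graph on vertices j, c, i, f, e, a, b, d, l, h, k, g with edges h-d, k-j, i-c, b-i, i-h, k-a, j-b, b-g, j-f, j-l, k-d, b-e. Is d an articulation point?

Deleting d leaves 1 component (was 1) (its neighbors h, k remain connected to each other), so d is not a cut vertex.

No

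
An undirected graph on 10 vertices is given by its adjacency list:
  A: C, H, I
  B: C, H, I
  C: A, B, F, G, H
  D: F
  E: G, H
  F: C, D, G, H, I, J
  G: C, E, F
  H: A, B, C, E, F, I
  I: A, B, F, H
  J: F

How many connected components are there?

1

Starting from A we can reach A, B, C, D, E, F, G, H, I, J. That is one component of size 10.
Total: 1 component.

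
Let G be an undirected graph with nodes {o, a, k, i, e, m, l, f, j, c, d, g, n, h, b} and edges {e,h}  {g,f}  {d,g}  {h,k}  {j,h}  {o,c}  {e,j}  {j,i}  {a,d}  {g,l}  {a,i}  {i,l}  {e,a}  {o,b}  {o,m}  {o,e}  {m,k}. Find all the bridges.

b-o, c-o, f-g

The edges on the cycle o-m-k-h-e-o are not bridges since each lies on that cycle.
But removing o—b disconnects o from b; removing c—o disconnects c from o; removing f—g disconnects f from g — these are bridges.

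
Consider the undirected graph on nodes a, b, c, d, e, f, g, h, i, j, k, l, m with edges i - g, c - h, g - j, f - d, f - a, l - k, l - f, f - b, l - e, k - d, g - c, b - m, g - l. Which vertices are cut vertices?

Removing b increases the component count from 1 to 2, so b is a cut vertex.
Removing c increases the component count from 1 to 2, so c is a cut vertex.
Removing f increases the component count from 1 to 3, so f is a cut vertex.
Likewise g, l are cut vertices.
By contrast removing k leaves 1 component; it is not a cut vertex. No other vertex is a cut vertex either.

b, c, f, g, l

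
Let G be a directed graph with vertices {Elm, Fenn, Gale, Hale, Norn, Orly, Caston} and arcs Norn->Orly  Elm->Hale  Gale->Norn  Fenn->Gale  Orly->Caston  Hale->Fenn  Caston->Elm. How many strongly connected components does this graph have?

{Elm, Fenn, Gale, Hale, Norn, Orly, Caston} are all mutually reachable — one SCC of size 7.
That gives 1 strongly connected component.

1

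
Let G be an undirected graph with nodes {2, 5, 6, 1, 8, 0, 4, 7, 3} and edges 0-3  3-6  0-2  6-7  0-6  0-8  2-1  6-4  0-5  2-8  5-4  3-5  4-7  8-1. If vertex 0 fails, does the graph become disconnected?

Yes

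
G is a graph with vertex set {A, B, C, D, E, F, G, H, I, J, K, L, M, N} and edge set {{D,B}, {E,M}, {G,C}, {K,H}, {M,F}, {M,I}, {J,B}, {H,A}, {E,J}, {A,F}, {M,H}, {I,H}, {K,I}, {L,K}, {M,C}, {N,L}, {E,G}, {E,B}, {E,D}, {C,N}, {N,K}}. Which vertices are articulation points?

Removing E increases the component count from 1 to 2, so E is a cut vertex.
By contrast removing H leaves 1 component; it is not a cut vertex. No other vertex is a cut vertex either.

E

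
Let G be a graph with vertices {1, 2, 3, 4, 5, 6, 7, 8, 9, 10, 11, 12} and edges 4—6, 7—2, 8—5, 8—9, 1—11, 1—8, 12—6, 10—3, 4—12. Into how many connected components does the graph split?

4

Starting from 3 we can reach 3, 10. That is one component of size 2.
Starting from 2 we can reach 2, 7. That is one component of size 2.
Starting from 4 we can reach 4, 6, 12. That is one component of size 3.
Starting from 1 we can reach 1, 5, 8, 9, 11. That is one component of size 5.
Total: 4 components.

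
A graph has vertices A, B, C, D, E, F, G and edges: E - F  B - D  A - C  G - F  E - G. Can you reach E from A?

No

The component containing A is {A, C}, and E is not in it.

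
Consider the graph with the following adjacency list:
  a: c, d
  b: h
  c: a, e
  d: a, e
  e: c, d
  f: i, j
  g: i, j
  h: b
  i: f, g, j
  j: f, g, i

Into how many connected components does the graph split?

3

Starting from b we can reach b, h. That is one component of size 2.
Starting from a we can reach a, c, d, e. That is one component of size 4.
Starting from f we can reach f, g, i, j. That is one component of size 4.
Total: 3 components.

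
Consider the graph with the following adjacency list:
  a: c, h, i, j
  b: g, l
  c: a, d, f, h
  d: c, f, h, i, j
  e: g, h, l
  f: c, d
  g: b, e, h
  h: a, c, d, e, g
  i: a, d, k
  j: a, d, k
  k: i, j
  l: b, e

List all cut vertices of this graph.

h

Removing h increases the component count from 1 to 2, so h is a cut vertex.
By contrast removing i leaves 1 component; it is not a cut vertex. No other vertex is a cut vertex either.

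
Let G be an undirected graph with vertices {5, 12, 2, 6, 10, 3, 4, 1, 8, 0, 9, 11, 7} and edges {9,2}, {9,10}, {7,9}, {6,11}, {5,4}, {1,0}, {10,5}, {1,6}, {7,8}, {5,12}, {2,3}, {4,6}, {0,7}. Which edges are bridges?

11-6, 12-5, 2-3, 2-9, 7-8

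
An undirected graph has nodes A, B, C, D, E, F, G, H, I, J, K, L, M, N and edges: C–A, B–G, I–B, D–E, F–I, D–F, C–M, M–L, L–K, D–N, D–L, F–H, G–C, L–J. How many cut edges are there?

6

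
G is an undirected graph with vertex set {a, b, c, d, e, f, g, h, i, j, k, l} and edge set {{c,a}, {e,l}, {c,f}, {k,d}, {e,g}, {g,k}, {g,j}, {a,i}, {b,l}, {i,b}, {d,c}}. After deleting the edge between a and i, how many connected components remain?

a and i are still connected via a-c-d-k-g-e-l-b-i, so the component count stays at 2.

2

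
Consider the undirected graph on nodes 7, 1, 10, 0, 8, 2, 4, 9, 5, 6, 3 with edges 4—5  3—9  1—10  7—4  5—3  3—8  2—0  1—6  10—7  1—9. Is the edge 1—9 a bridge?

No

After removing 1—9, the path 1-10-7-4-5-3-9 still connects them, so the edge is not a bridge.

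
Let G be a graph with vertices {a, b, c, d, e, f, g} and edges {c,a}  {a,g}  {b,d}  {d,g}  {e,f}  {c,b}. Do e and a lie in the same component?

No

The component containing e is {e, f}, and a is not in it.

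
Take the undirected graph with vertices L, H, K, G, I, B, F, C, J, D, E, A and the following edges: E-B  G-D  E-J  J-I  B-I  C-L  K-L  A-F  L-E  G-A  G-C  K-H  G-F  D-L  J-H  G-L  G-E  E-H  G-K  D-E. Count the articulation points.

Removing G increases the component count from 1 to 2, so G is a cut vertex.
By contrast removing L leaves 1 component; it is not a cut vertex. No other vertex is a cut vertex either.

1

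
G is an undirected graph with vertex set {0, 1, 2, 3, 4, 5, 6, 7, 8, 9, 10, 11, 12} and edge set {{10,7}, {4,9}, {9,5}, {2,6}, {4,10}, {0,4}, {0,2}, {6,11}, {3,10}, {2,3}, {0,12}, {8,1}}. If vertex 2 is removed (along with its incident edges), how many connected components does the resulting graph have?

3

With 2 gone, the remaining components are: {1, 8}; {6, 11}; {0, 3, 4, 5, 7, 9, 10, 12}.
That is 3 components.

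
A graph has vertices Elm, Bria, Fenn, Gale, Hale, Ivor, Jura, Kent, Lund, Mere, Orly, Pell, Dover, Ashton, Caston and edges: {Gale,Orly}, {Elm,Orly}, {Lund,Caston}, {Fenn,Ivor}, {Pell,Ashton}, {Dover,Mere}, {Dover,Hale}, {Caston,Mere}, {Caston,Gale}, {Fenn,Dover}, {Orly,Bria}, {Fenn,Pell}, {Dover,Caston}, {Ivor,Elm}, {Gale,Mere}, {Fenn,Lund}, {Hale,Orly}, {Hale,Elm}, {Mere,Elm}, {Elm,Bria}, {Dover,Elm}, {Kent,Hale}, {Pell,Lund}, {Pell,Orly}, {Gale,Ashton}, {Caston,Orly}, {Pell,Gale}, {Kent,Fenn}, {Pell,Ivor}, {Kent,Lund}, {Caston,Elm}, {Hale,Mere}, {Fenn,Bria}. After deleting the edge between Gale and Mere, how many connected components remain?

2

Gale and Mere are still connected via Gale-Caston-Mere, so the component count stays at 2.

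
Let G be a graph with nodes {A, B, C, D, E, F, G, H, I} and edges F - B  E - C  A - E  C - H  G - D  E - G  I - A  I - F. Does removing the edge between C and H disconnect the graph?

Yes

Removing C - H leaves no path between C and H: the component count goes from 1 to 2. So it is a bridge.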